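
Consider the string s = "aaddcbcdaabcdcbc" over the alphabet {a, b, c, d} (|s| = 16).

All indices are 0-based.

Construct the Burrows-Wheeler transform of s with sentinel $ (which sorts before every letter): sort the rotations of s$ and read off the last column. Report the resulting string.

rank  rotation           last
    0  $aaddcbcdaabcdcbc  c
    1  aabcdcbc$aaddcbcd  d
    2  aaddcbcdaabcdcbc$  $
    3  abcdcbc$aaddcbcda  a
    4  addcbcdaabcdcbc$a  a
    5  bc$aaddcbcdaabcdc  c
    6  bcdaabcdcbc$aaddc  c
    7  bcdcbc$aaddcbcdaa  a
    8  c$aaddcbcdaabcdcb  b
    9  cbc$aaddcbcdaabcd  d
   10  cbcdaabcdcbc$aadd  d
   11  cdaabcdcbc$aaddcb  b
   12  cdcbc$aaddcbcdaab  b
   13  daabcdcbc$aaddcbc  c
   14  dcbc$aaddcbcdaabc  c
   15  dcbcdaabcdcbc$aad  d
   16  ddcbcdaabcdcbc$aa  a

cd$aaccabddbbccda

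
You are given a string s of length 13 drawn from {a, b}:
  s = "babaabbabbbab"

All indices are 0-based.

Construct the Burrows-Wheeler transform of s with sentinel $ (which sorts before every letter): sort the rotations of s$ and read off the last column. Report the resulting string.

rank  rotation        last
    0  $babaabbabbbab  b
    1  aabbabbbab$bab  b
    2  ab$babaabbabbb  b
    3  abaabbabbbab$b  b
    4  abbabbbab$baba  a
    5  abbbab$babaabb  b
    6  b$babaabbabbba  a
    7  baabbabbbab$ba  a
    8  bab$babaabbabb  b
    9  babaabbabbbab$  $
   10  babbbab$babaab  b
   11  bbab$babaabbab  b
   12  bbabbbab$babaa  a
   13  bbbab$babaabba  a

bbbbabaab$bbaa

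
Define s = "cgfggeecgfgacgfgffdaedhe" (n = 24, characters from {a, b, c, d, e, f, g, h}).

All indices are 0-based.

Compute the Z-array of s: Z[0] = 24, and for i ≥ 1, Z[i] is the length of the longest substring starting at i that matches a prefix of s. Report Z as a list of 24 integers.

Z[0]=24
i=1: outside box; Z[1]=0
i=2: outside box; Z[2]=0
i=3: outside box; Z[3]=0
i=4: outside box; Z[4]=0
i=5: outside box; Z[5]=0
i=6: outside box; Z[6]=0
i=7: outside box; Z[7]=4 grow→box=[7,11)
i=8: min(r-i=3, Z[1]=0)=0; Z[8]=0
i=9: min(r-i=2, Z[2]=0)=0; Z[9]=0
i=10: min(r-i=1, Z[3]=0)=0; Z[10]=0
i=11: outside box; Z[11]=0
i=12: outside box; Z[12]=4 grow→box=[12,16)
i=13: min(r-i=3, Z[1]=0)=0; Z[13]=0
i=14: min(r-i=2, Z[2]=0)=0; Z[14]=0
i=15: min(r-i=1, Z[3]=0)=0; Z[15]=0
i=16: outside box; Z[16]=0
i=17: outside box; Z[17]=0
i=18: outside box; Z[18]=0
i=19: outside box; Z[19]=0
i=20: outside box; Z[20]=0
i=21: outside box; Z[21]=0
i=22: outside box; Z[22]=0
i=23: outside box; Z[23]=0

[24, 0, 0, 0, 0, 0, 0, 4, 0, 0, 0, 0, 4, 0, 0, 0, 0, 0, 0, 0, 0, 0, 0, 0]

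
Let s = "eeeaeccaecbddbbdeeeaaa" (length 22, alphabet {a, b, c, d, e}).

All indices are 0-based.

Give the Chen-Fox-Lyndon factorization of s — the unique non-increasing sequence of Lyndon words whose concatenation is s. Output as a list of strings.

["e", "e", "e", "aecc", "aecbddbbdeee", "a", "a", "a"]

emit factor 1: 'e' (i=0, period=1)
emit factor 2: 'e' (i=1, period=1)
emit factor 3: 'e' (i=2, period=1)
emit factor 4: 'aecc' (i=3, period=4)
emit factor 5: 'aecbddbbdeee' (i=7, period=12)
emit factor 6: 'a' (i=19, period=1)
emit factor 7: 'a' (i=20, period=1)
emit factor 8: 'a' (i=21, period=1)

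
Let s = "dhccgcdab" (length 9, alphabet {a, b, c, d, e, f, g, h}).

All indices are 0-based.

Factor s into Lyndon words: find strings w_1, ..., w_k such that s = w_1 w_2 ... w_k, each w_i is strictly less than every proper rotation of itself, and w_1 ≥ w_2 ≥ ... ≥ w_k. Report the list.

emit factor 1: 'dh' (i=0, period=2)
emit factor 2: 'ccgcd' (i=2, period=5)
emit factor 3: 'ab' (i=7, period=2)

["dh", "ccgcd", "ab"]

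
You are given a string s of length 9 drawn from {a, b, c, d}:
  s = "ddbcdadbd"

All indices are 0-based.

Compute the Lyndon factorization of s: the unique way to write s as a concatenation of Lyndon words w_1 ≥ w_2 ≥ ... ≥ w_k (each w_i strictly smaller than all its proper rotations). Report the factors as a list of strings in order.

emit factor 1: 'd' (i=0, period=1)
emit factor 2: 'd' (i=1, period=1)
emit factor 3: 'bcd' (i=2, period=3)
emit factor 4: 'adbd' (i=5, period=4)

["d", "d", "bcd", "adbd"]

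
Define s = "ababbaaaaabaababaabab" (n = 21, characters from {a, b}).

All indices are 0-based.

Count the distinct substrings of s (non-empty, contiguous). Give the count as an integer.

171

rank→(start, suffix):
  0 → (5, 'aaaaabaababaabab')
  1 → (6, 'aaaabaababaabab')
  2 → (7, 'aaabaababaabab')
  3 → (8, 'aabaababaabab')
  4 → (16, 'aabab')
  5 → (11, 'aababaabab')
  6 → (19, 'ab')
  7 → (14, 'abaabab')
  8 → (9, 'abaababaabab')
  9 → (17, 'abab')
  10 → (12, 'ababaabab')
  11 → (0, 'ababbaaaaabaababaabab')
  12 → (2, 'abbaaaaabaababaabab')
  13 → (20, 'b')
  14 → (4, 'baaaaabaababaabab')
  15 → (15, 'baabab')
  16 → (10, 'baababaabab')
  17 → (18, 'bab')
  18 → (13, 'babaabab')
  19 → (1, 'babbaaaaabaababaabab')
  20 → (3, 'bbaaaaabaababaabab')

SA = [5, 6, 7, 8, 16, 11, 19, 14, 9, 17, 12, 0, 2, 20, 4, 15, 10, 18, 13, 1, 3]
i: (SA[i-1],SA[i]) lcp shared
  1: (5,6) 4 'aaaa'
  2: (6,7) 3 'aaa'
  3: (7,8) 2 'aa'
  4: (8,16) 4 'aaba'
  5: (16,11) 5 'aabab'
  6: (11,19) 1 'a'
  7: (19,14) 2 'ab'
  8: (14,9) 7 'abaabab'
  9: (9,17) 3 'aba'
  10: (17,12) 4 'abab'
  11: (12,0) 4 'abab'
  12: (0,2) 2 'ab'
  13: (2,20) 0 ''
  14: (20,4) 1 'b'
  15: (4,15) 3 'baa'
  16: (15,10) 6 'baabab'
  17: (10,18) 2 'ba'
  18: (18,13) 3 'bab'
  19: (13,1) 3 'bab'
  20: (1,3) 1 'b'

n(n+1)/2 = 21·22/2 = 231
Σ LCP = 0 + 4 + 3 + 2 + 4 + 5 + 1 + 2 + 7 + 3 + 4 + 4 + 2 + 0 + 1 + 3 + 6 + 2 + 3 + 3 + 1 = 60
distinct = 231 − 60 = 171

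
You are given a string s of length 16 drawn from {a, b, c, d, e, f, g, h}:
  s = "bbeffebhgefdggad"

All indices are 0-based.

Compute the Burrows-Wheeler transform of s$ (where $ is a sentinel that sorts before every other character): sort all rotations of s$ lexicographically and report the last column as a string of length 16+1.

rank  rotation           last
    0  $bbeffebhgefdggad  d
    1  ad$bbeffebhgefdgg  g
    2  bbeffebhgefdggad$  $
    3  beffebhgefdggad$b  b
    4  bhgefdggad$bbeffe  e
    5  d$bbeffebhgefdgga  a
    6  dggad$bbeffebhgef  f
    7  ebhgefdggad$bbeff  f
    8  efdggad$bbeffebhg  g
    9  effebhgefdggad$bb  b
   10  fdggad$bbeffebhge  e
   11  febhgefdggad$bbef  f
   12  ffebhgefdggad$bbe  e
   13  gad$bbeffebhgefdg  g
   14  gefdggad$bbeffebh  h
   15  ggad$bbeffebhgefd  d
   16  hgefdggad$bbeffeb  b

dg$beaffgbefeghdb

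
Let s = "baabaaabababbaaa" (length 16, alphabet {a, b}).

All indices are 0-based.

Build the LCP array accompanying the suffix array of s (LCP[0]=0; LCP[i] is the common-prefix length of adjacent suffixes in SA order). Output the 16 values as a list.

sorted suffixes:
  #0 SA[0]=15  'a'
  #1 SA[1]=14  'aa'
  #2 SA[2]=13  'aaa'
  #3 SA[3]=4  'aaabababbaaa'
  #4 SA[4]=1  'aabaaabababbaaa'
  #5 SA[5]=5  'aabababbaaa'
  #6 SA[6]=2  'abaaabababbaaa'
  #7 SA[7]=6  'abababbaaa'
  #8 SA[8]=8  'ababbaaa'
  #9 SA[9]=10  'abbaaa'
  #10 SA[10]=12  'baaa'
  #11 SA[11]=3  'baaabababbaaa'
  #12 SA[12]=0  'baabaaabababbaaa'
  #13 SA[13]=7  'bababbaaa'
  #14 SA[14]=9  'babbaaa'
  #15 SA[15]=11  'bbaaa'

SA = [15, 14, 13, 4, 1, 5, 2, 6, 8, 10, 12, 3, 0, 7, 9, 11]
rank  pair      lcp
   1  s[15:],s[14:]  1  'a'
   2  s[14:],s[13:]  2  'aa'
   3  s[13:],s[4:]  3  'aaa'
   4  s[4:],s[1:]  2  'aa'
   5  s[1:],s[5:]  4  'aaba'
   6  s[5:],s[2:]  1  'a'
   7  s[2:],s[6:]  3  'aba'
   8  s[6:],s[8:]  4  'abab'
   9  s[8:],s[10:]  2  'ab'
  10  s[10:],s[12:]  0  ''
  11  s[12:],s[3:]  4  'baaa'
  12  s[3:],s[0:]  3  'baa'
  13  s[0:],s[7:]  2  'ba'
  14  s[7:],s[9:]  3  'bab'
  15  s[9:],s[11:]  1  'b'

[0, 1, 2, 3, 2, 4, 1, 3, 4, 2, 0, 4, 3, 2, 3, 1]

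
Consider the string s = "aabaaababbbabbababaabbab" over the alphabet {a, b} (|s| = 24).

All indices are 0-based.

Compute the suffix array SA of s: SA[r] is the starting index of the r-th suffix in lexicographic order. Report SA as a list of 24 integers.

[3, 0, 4, 18, 22, 1, 16, 14, 5, 19, 11, 7, 23, 2, 17, 21, 15, 13, 10, 6, 20, 12, 9, 8]

rank→(start, suffix):
  0 → (3, 'aaababbbabbababaabbab')
  1 → (0, 'aabaaababbbabbababaabbab')
  2 → (4, 'aababbbabbababaabbab')
  3 → (18, 'aabbab')
  4 → (22, 'ab')
  5 → (1, 'abaaababbbabbababaabbab')
  6 → (16, 'abaabbab')
  7 → (14, 'ababaabbab')
  8 → (5, 'ababbbabbababaabbab')
  9 → (19, 'abbab')
  10 → (11, 'abbababaabbab')
  11 → (7, 'abbbabbababaabbab')
  12 → (23, 'b')
  13 → (2, 'baaababbbabbababaabbab')
  14 → (17, 'baabbab')
  15 → (21, 'bab')
  16 → (15, 'babaabbab')
  17 → (13, 'bababaabbab')
  18 → (10, 'babbababaabbab')
  19 → (6, 'babbbabbababaabbab')
  20 → (20, 'bbab')
  21 → (12, 'bbababaabbab')
  22 → (9, 'bbabbababaabbab')
  23 → (8, 'bbbabbababaabbab')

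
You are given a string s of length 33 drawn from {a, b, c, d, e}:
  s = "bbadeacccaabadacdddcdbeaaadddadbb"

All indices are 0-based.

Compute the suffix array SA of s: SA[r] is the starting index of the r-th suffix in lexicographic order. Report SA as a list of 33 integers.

[23, 9, 24, 10, 5, 14, 12, 29, 25, 2, 32, 11, 1, 31, 0, 21, 8, 7, 6, 19, 15, 13, 28, 30, 20, 18, 27, 17, 26, 16, 3, 22, 4]

rank | idx | suffix
   0 |  23 | aaadddadbb
   1 |   9 | aabadacdddcdbeaaadddadbb
   2 |  24 | aadddadbb
   3 |  10 | abadacdddcdbeaaadddadbb
   4 |   5 | acccaabadacdddcdbeaaadddadbb
   5 |  14 | acdddcdbeaaadddadbb
   6 |  12 | adacdddcdbeaaadddadbb
   7 |  29 | adbb
   8 |  25 | adddadbb
   9 |   2 | adeacccaabadacdddcdbeaaadddadbb
  10 |  32 | b
  11 |  11 | badacdddcdbeaaadddadbb
  12 |   1 | badeacccaabadacdddcdbeaaadddadbb
  13 |  31 | bb
  14 |   0 | bbadeacccaabadacdddcdbeaaadddadbb
  15 |  21 | beaaadddadbb
  16 |   8 | caabadacdddcdbeaaadddadbb
  17 |   7 | ccaabadacdddcdbeaaadddadbb
  18 |   6 | cccaabadacdddcdbeaaadddadbb
  19 |  19 | cdbeaaadddadbb
  20 |  15 | cdddcdbeaaadddadbb
  21 |  13 | dacdddcdbeaaadddadbb
  22 |  28 | dadbb
  23 |  30 | dbb
  24 |  20 | dbeaaadddadbb
  25 |  18 | dcdbeaaadddadbb
  26 |  27 | ddadbb
  27 |  17 | ddcdbeaaadddadbb
  28 |  26 | dddadbb
  29 |  16 | dddcdbeaaadddadbb
  30 |   3 | deacccaabadacdddcdbeaaadddadbb
  31 |  22 | eaaadddadbb
  32 |   4 | eacccaabadacdddcdbeaaadddadbb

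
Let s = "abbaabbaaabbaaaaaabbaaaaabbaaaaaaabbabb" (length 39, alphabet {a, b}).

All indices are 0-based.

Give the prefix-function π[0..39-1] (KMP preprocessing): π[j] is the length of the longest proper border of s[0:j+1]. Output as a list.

[0, 0, 0, 1, 1, 2, 3, 4, 5, 1, 2, 3, 4, 5, 1, 1, 1, 1, 2, 3, 4, 5, 1, 1, 1, 2, 3, 4, 5, 1, 1, 1, 1, 1, 2, 3, 4, 2, 3]

π[0] = 0
j=1 s[j]='b': π[1]=0 (border '')
j=2 s[j]='b': π[2]=0 (border '')
j=3 s[j]='a': π[3]=1 (border 'a')
j=4 s[j]='a': k: 1→0; π[4]=1 (border 'a')
j=5 s[j]='b': π[5]=2 (border 'ab')
j=6 s[j]='b': π[6]=3 (border 'abb')
j=7 s[j]='a': π[7]=4 (border 'abba')
j=8 s[j]='a': π[8]=5 (border 'abbaa')
j=9 s[j]='a': k: 5→1→0; π[9]=1 (border 'a')
j=10 s[j]='b': π[10]=2 (border 'ab')
j=11 s[j]='b': π[11]=3 (border 'abb')
j=12 s[j]='a': π[12]=4 (border 'abba')
j=13 s[j]='a': π[13]=5 (border 'abbaa')
j=14 s[j]='a': k: 5→1→0; π[14]=1 (border 'a')
j=15 s[j]='a': k: 1→0; π[15]=1 (border 'a')
j=16 s[j]='a': k: 1→0; π[16]=1 (border 'a')
j=17 s[j]='a': k: 1→0; π[17]=1 (border 'a')
j=18 s[j]='b': π[18]=2 (border 'ab')
j=19 s[j]='b': π[19]=3 (border 'abb')
j=20 s[j]='a': π[20]=4 (border 'abba')
j=21 s[j]='a': π[21]=5 (border 'abbaa')
j=22 s[j]='a': k: 5→1→0; π[22]=1 (border 'a')
j=23 s[j]='a': k: 1→0; π[23]=1 (border 'a')
j=24 s[j]='a': k: 1→0; π[24]=1 (border 'a')
j=25 s[j]='b': π[25]=2 (border 'ab')
j=26 s[j]='b': π[26]=3 (border 'abb')
j=27 s[j]='a': π[27]=4 (border 'abba')
j=28 s[j]='a': π[28]=5 (border 'abbaa')
j=29 s[j]='a': k: 5→1→0; π[29]=1 (border 'a')
j=30 s[j]='a': k: 1→0; π[30]=1 (border 'a')
j=31 s[j]='a': k: 1→0; π[31]=1 (border 'a')
j=32 s[j]='a': k: 1→0; π[32]=1 (border 'a')
j=33 s[j]='a': k: 1→0; π[33]=1 (border 'a')
j=34 s[j]='b': π[34]=2 (border 'ab')
j=35 s[j]='b': π[35]=3 (border 'abb')
j=36 s[j]='a': π[36]=4 (border 'abba')
j=37 s[j]='b': k: 4→1; π[37]=2 (border 'ab')
j=38 s[j]='b': π[38]=3 (border 'abb')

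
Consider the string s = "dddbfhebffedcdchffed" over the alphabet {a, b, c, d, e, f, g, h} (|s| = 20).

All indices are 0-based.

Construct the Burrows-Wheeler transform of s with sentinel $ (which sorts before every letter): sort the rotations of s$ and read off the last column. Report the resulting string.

dedddedecd$hffffhbbfc

rank  rotation               last
    0  $dddbfhebffedcdchffed  d
    1  bffedcdchffed$dddbfhe  e
    2  bfhebffedcdchffed$ddd  d
    3  cdchffed$dddbfhebffed  d
    4  chffed$dddbfhebffedcd  d
    5  d$dddbfhebffedcdchffe  e
    6  dbfhebffedcdchffed$dd  d
    7  dcdchffed$dddbfhebffe  e
    8  dchffed$dddbfhebffedc  c
    9  ddbfhebffedcdchffed$d  d
   10  dddbfhebffedcdchffed$  $
   11  ebffedcdchffed$dddbfh  h
   12  ed$dddbfhebffedcdchff  f
   13  edcdchffed$dddbfhebff  f
   14  fed$dddbfhebffedcdchf  f
   15  fedcdchffed$dddbfhebf  f
   16  ffed$dddbfhebffedcdch  h
   17  ffedcdchffed$dddbfheb  b
   18  fhebffedcdchffed$dddb  b
   19  hebffedcdchffed$dddbf  f
   20  hffed$dddbfhebffedcdc  c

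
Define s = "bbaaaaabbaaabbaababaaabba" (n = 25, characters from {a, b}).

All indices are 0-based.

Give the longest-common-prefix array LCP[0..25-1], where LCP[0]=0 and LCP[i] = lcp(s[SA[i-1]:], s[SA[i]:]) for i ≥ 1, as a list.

[0, 1, 4, 3, 6, 7, 2, 3, 5, 6, 1, 3, 2, 4, 5, 0, 2, 4, 7, 3, 2, 1, 3, 5, 4]

sorted suffixes:
  #0 SA[0]=24  'a'
  #1 SA[1]=2  'aaaaabbaaabbaababaaabba'
  #2 SA[2]=3  'aaaabbaaabbaababaaabba'
  #3 SA[3]=19  'aaabba'
  #4 SA[4]=4  'aaabbaaabbaababaaabba'
  #5 SA[5]=9  'aaabbaababaaabba'
  #6 SA[6]=14  'aababaaabba'
  #7 SA[7]=20  'aabba'
  #8 SA[8]=5  'aabbaaabbaababaaabba'
  #9 SA[9]=10  'aabbaababaaabba'
  #10 SA[10]=17  'abaaabba'
  #11 SA[11]=15  'ababaaabba'
  #12 SA[12]=21  'abba'
  #13 SA[13]=6  'abbaaabbaababaaabba'
  #14 SA[14]=11  'abbaababaaabba'
  #15 SA[15]=23  'ba'
  #16 SA[16]=1  'baaaaabbaaabbaababaaabba'
  #17 SA[17]=18  'baaabba'
  #18 SA[18]=8  'baaabbaababaaabba'
  #19 SA[19]=13  'baababaaabba'
  #20 SA[20]=16  'babaaabba'
  #21 SA[21]=22  'bba'
  #22 SA[22]=0  'bbaaaaabbaaabbaababaaabba'
  #23 SA[23]=7  'bbaaabbaababaaabba'
  #24 SA[24]=12  'bbaababaaabba'

SA = [24, 2, 3, 19, 4, 9, 14, 20, 5, 10, 17, 15, 21, 6, 11, 23, 1, 18, 8, 13, 16, 22, 0, 7, 12]
rank  pair      lcp
   1  s[24:],s[2:]  1  'a'
   2  s[2:],s[3:]  4  'aaaa'
   3  s[3:],s[19:]  3  'aaa'
   4  s[19:],s[4:]  6  'aaabba'
   5  s[4:],s[9:]  7  'aaabbaa'
   6  s[9:],s[14:]  2  'aa'
   7  s[14:],s[20:]  3  'aab'
   8  s[20:],s[5:]  5  'aabba'
   9  s[5:],s[10:]  6  'aabbaa'
  10  s[10:],s[17:]  1  'a'
  11  s[17:],s[15:]  3  'aba'
  12  s[15:],s[21:]  2  'ab'
  13  s[21:],s[6:]  4  'abba'
  14  s[6:],s[11:]  5  'abbaa'
  15  s[11:],s[23:]  0  ''
  16  s[23:],s[1:]  2  'ba'
  17  s[1:],s[18:]  4  'baaa'
  18  s[18:],s[8:]  7  'baaabba'
  19  s[8:],s[13:]  3  'baa'
  20  s[13:],s[16:]  2  'ba'
  21  s[16:],s[22:]  1  'b'
  22  s[22:],s[0:]  3  'bba'
  23  s[0:],s[7:]  5  'bbaaa'
  24  s[7:],s[12:]  4  'bbaa'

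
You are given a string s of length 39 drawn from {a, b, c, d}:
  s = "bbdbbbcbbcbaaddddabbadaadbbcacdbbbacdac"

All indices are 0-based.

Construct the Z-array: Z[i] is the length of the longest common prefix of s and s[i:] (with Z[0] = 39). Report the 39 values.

Z[0]=39
i=1: outside box; Z[1]=1 extend→box=[1,2)
i=2: outside box; Z[2]=0
i=3: outside box; Z[3]=2 extend→box=[3,5)
i=4: min(r-i=1, Z[1]=1)=1; Z[4]=2 extend→box=[4,6)
i=5: min(r-i=1, Z[1]=1)=1; Z[5]=1
i=6: outside box; Z[6]=0
i=7: outside box; Z[7]=2 extend→box=[7,9)
i=8: min(r-i=1, Z[1]=1)=1; Z[8]=1
i=9: outside box; Z[9]=0
i=10: outside box; Z[10]=1 extend→box=[10,11)
i=11: outside box; Z[11]=0
i=12: outside box; Z[12]=0
i=13: outside box; Z[13]=0
i=14: outside box; Z[14]=0
i=15: outside box; Z[15]=0
i=16: outside box; Z[16]=0
i=17: outside box; Z[17]=0
i=18: outside box; Z[18]=2 extend→box=[18,20)
i=19: min(r-i=1, Z[1]=1)=1; Z[19]=1
i=20: outside box; Z[20]=0
i=21: outside box; Z[21]=0
i=22: outside box; Z[22]=0
i=23: outside box; Z[23]=0
i=24: outside box; Z[24]=0
i=25: outside box; Z[25]=2 extend→box=[25,27)
i=26: min(r-i=1, Z[1]=1)=1; Z[26]=1
i=27: outside box; Z[27]=0
i=28: outside box; Z[28]=0
i=29: outside box; Z[29]=0
i=30: outside box; Z[30]=0
i=31: outside box; Z[31]=2 extend→box=[31,33)
i=32: min(r-i=1, Z[1]=1)=1; Z[32]=2 extend→box=[32,34)
i=33: min(r-i=1, Z[1]=1)=1; Z[33]=1
i=34: outside box; Z[34]=0
i=35: outside box; Z[35]=0
i=36: outside box; Z[36]=0
i=37: outside box; Z[37]=0
i=38: outside box; Z[38]=0

[39, 1, 0, 2, 2, 1, 0, 2, 1, 0, 1, 0, 0, 0, 0, 0, 0, 0, 2, 1, 0, 0, 0, 0, 0, 2, 1, 0, 0, 0, 0, 2, 2, 1, 0, 0, 0, 0, 0]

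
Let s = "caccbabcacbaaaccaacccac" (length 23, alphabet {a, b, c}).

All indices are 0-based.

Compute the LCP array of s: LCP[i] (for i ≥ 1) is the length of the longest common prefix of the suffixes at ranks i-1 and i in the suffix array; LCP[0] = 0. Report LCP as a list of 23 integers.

rank→(start, suffix):
  0 → (11, 'aaaccaacccac')
  1 → (12, 'aaccaacccac')
  2 → (16, 'aacccac')
  3 → (5, 'abcacbaaaccaacccac')
  4 → (21, 'ac')
  5 → (8, 'acbaaaccaacccac')
  6 → (13, 'accaacccac')
  7 → (1, 'accbabcacbaaaccaacccac')
  8 → (17, 'acccac')
  9 → (10, 'baaaccaacccac')
  10 → (4, 'babcacbaaaccaacccac')
  11 → (6, 'bcacbaaaccaacccac')
  12 → (22, 'c')
  13 → (15, 'caacccac')
  14 → (20, 'cac')
  15 → (7, 'cacbaaaccaacccac')
  16 → (0, 'caccbabcacbaaaccaacccac')
  17 → (9, 'cbaaaccaacccac')
  18 → (3, 'cbabcacbaaaccaacccac')
  19 → (14, 'ccaacccac')
  20 → (19, 'ccac')
  21 → (2, 'ccbabcacbaaaccaacccac')
  22 → (18, 'cccac')

SA = [11, 12, 16, 5, 21, 8, 13, 1, 17, 10, 4, 6, 22, 15, 20, 7, 0, 9, 3, 14, 19, 2, 18]
i: (SA[i-1],SA[i]) lcp shared
  1: (11,12) 2 'aa'
  2: (12,16) 4 'aacc'
  3: (16,5) 1 'a'
  4: (5,21) 1 'a'
  5: (21,8) 2 'ac'
  6: (8,13) 2 'ac'
  7: (13,1) 3 'acc'
  8: (1,17) 3 'acc'
  9: (17,10) 0 ''
  10: (10,4) 2 'ba'
  11: (4,6) 1 'b'
  12: (6,22) 0 ''
  13: (22,15) 1 'c'
  14: (15,20) 2 'ca'
  15: (20,7) 3 'cac'
  16: (7,0) 3 'cac'
  17: (0,9) 1 'c'
  18: (9,3) 3 'cba'
  19: (3,14) 1 'c'
  20: (14,19) 3 'cca'
  21: (19,2) 2 'cc'
  22: (2,18) 2 'cc'

[0, 2, 4, 1, 1, 2, 2, 3, 3, 0, 2, 1, 0, 1, 2, 3, 3, 1, 3, 1, 3, 2, 2]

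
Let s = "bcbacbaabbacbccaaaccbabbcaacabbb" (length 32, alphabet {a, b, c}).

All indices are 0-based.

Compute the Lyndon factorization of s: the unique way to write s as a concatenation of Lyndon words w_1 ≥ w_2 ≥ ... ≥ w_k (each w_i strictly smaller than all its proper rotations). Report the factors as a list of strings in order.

emit factor 1: 'bc' (i=0, period=2)
emit factor 2: 'b' (i=2, period=1)
emit factor 3: 'acb' (i=3, period=3)
emit factor 4: 'aabbacbcc' (i=6, period=9)
emit factor 5: 'aaaccbabbcaacabbb' (i=15, period=17)

["bc", "b", "acb", "aabbacbcc", "aaaccbabbcaacabbb"]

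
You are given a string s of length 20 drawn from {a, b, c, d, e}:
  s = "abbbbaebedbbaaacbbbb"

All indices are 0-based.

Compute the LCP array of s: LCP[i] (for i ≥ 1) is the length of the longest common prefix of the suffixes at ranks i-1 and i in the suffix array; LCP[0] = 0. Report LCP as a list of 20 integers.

[0, 2, 1, 1, 1, 0, 1, 2, 1, 2, 3, 2, 3, 3, 4, 1, 0, 0, 0, 1]

rank | idx | suffix
   0 |  12 | aaacbbbb
   1 |  13 | aacbbbb
   2 |   0 | abbbbaebedbbaaacbbbb
   3 |  14 | acbbbb
   4 |   5 | aebedbbaaacbbbb
   5 |  19 | b
   6 |  11 | baaacbbbb
   7 |   4 | baebedbbaaacbbbb
   8 |  18 | bb
   9 |  10 | bbaaacbbbb
  10 |   3 | bbaebedbbaaacbbbb
  11 |  17 | bbb
  12 |   2 | bbbaebedbbaaacbbbb
  13 |  16 | bbbb
  14 |   1 | bbbbaebedbbaaacbbbb
  15 |   7 | bedbbaaacbbbb
  16 |  15 | cbbbb
  17 |   9 | dbbaaacbbbb
  18 |   6 | ebedbbaaacbbbb
  19 |   8 | edbbaaacbbbb

SA = [12, 13, 0, 14, 5, 19, 11, 4, 18, 10, 3, 17, 2, 16, 1, 7, 15, 9, 6, 8]
i: (SA[i-1],SA[i]) lcp shared
  1: (12,13) 2 'aa'
  2: (13,0) 1 'a'
  3: (0,14) 1 'a'
  4: (14,5) 1 'a'
  5: (5,19) 0 ''
  6: (19,11) 1 'b'
  7: (11,4) 2 'ba'
  8: (4,18) 1 'b'
  9: (18,10) 2 'bb'
  10: (10,3) 3 'bba'
  11: (3,17) 2 'bb'
  12: (17,2) 3 'bbb'
  13: (2,16) 3 'bbb'
  14: (16,1) 4 'bbbb'
  15: (1,7) 1 'b'
  16: (7,15) 0 ''
  17: (15,9) 0 ''
  18: (9,6) 0 ''
  19: (6,8) 1 'e'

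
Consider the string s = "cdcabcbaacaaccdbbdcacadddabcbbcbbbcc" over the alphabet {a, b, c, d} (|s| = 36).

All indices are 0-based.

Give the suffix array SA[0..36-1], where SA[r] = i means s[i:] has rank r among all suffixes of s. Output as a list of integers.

[7, 10, 3, 25, 8, 19, 11, 21, 6, 31, 28, 32, 15, 4, 29, 26, 33, 16, 35, 9, 2, 18, 20, 5, 30, 27, 34, 12, 13, 0, 24, 14, 1, 17, 23, 22]

sorted suffixes:
  #0 SA[0]=7  'aacaaccdbbdcacadddabcbbcbbbcc'
  #1 SA[1]=10  'aaccdbbdcacadddabcbbcbbbcc'
  #2 SA[2]=3  'abcbaacaaccdbbdcacadddabcbbcbbbcc'
  #3 SA[3]=25  'abcbbcbbbcc'
  #4 SA[4]=8  'acaaccdbbdcacadddabcbbcbbbcc'
  #5 SA[5]=19  'acadddabcbbcbbbcc'
  #6 SA[6]=11  'accdbbdcacadddabcbbcbbbcc'
  #7 SA[7]=21  'adddabcbbcbbbcc'
  #8 SA[8]=6  'baacaaccdbbdcacadddabcbbcbbbcc'
  #9 SA[9]=31  'bbbcc'
  #10 SA[10]=28  'bbcbbbcc'
  #11 SA[11]=32  'bbcc'
  #12 SA[12]=15  'bbdcacadddabcbbcbbbcc'
  #13 SA[13]=4  'bcbaacaaccdbbdcacadddabcbbcbbbcc'
  #14 SA[14]=29  'bcbbbcc'
  #15 SA[15]=26  'bcbbcbbbcc'
  #16 SA[16]=33  'bcc'
  #17 SA[17]=16  'bdcacadddabcbbcbbbcc'
  #18 SA[18]=35  'c'
  #19 SA[19]=9  'caaccdbbdcacadddabcbbcbbbcc'
  #20 SA[20]=2  'cabcbaacaaccdbbdcacadddabcbbcbbbcc'
  #21 SA[21]=18  'cacadddabcbbcbbbcc'
  #22 SA[22]=20  'cadddabcbbcbbbcc'
  #23 SA[23]=5  'cbaacaaccdbbdcacadddabcbbcbbbcc'
  #24 SA[24]=30  'cbbbcc'
  #25 SA[25]=27  'cbbcbbbcc'
  #26 SA[26]=34  'cc'
  #27 SA[27]=12  'ccdbbdcacadddabcbbcbbbcc'
  #28 SA[28]=13  'cdbbdcacadddabcbbcbbbcc'
  #29 SA[29]=0  'cdcabcbaacaaccdbbdcacadddabcbbcbbbcc'
  #30 SA[30]=24  'dabcbbcbbbcc'
  #31 SA[31]=14  'dbbdcacadddabcbbcbbbcc'
  #32 SA[32]=1  'dcabcbaacaaccdbbdcacadddabcbbcbbbcc'
  #33 SA[33]=17  'dcacadddabcbbcbbbcc'
  #34 SA[34]=23  'ddabcbbcbbbcc'
  #35 SA[35]=22  'dddabcbbcbbbcc'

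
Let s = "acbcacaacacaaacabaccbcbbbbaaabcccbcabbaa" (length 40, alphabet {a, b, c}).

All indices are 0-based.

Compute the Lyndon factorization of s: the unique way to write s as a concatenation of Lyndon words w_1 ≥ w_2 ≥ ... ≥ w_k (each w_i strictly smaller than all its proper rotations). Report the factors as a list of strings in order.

emit factor 1: 'acbc' (i=0, period=4)
emit factor 2: 'ac' (i=4, period=2)
emit factor 3: 'aacac' (i=6, period=5)
emit factor 4: 'aaacabaccbcbbbb' (i=11, period=15)
emit factor 5: 'aaabcccbcabb' (i=26, period=12)
emit factor 6: 'a' (i=38, period=1)
emit factor 7: 'a' (i=39, period=1)

["acbc", "ac", "aacac", "aaacabaccbcbbbb", "aaabcccbcabb", "a", "a"]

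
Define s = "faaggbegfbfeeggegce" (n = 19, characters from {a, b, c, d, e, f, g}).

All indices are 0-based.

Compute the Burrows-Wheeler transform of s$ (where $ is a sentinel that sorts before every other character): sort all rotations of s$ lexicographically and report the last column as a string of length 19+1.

efagfgcfgbe$gbgegeae

rank  rotation              last
    0  $faaggbegfbfeeggegce  e
    1  aaggbegfbfeeggegce$f  f
    2  aggbegfbfeeggegce$fa  a
    3  begfbfeeggegce$faagg  g
    4  bfeeggegce$faaggbegf  f
    5  ce$faaggbegfbfeeggeg  g
    6  e$faaggbegfbfeeggegc  c
    7  eeggegce$faaggbegfbf  f
    8  egce$faaggbegfbfeegg  g
    9  egfbfeeggegce$faaggb  b
   10  eggegce$faaggbegfbfe  e
   11  faaggbegfbfeeggegce$  $
   12  fbfeeggegce$faaggbeg  g
   13  feeggegce$faaggbegfb  b
   14  gbegfbfeeggegce$faag  g
   15  gce$faaggbegfbfeegge  e
   16  gegce$faaggbegfbfeeg  g
   17  gfbfeeggegce$faaggbe  e
   18  ggbegfbfeeggegce$faa  a
   19  ggegce$faaggbegfbfee  e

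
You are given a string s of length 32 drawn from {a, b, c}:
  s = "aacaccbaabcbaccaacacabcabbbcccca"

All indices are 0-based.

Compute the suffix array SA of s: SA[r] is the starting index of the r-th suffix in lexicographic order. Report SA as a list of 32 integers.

rank→(start, suffix):
  0 → (31, 'a')
  1 → (7, 'aabcbaccaacacabcabbbcccca')
  2 → (15, 'aacacabcabbbcccca')
  3 → (0, 'aacaccbaabcbaccaacacabcabbbcccca')
  4 → (23, 'abbbcccca')
  5 → (20, 'abcabbbcccca')
  6 → (8, 'abcbaccaacacabcabbbcccca')
  7 → (18, 'acabcabbbcccca')
  8 → (16, 'acacabcabbbcccca')
  9 → (1, 'acaccbaabcbaccaacacabcabbbcccca')
  10 → (12, 'accaacacabcabbbcccca')
  11 → (3, 'accbaabcbaccaacacabcabbbcccca')
  12 → (6, 'baabcbaccaacacabcabbbcccca')
  13 → (11, 'baccaacacabcabbbcccca')
  14 → (24, 'bbbcccca')
  15 → (25, 'bbcccca')
  16 → (21, 'bcabbbcccca')
  17 → (9, 'bcbaccaacacabcabbbcccca')
  18 → (26, 'bcccca')
  19 → (30, 'ca')
  20 → (14, 'caacacabcabbbcccca')
  21 → (22, 'cabbbcccca')
  22 → (19, 'cabcabbbcccca')
  23 → (17, 'cacabcabbbcccca')
  24 → (2, 'caccbaabcbaccaacacabcabbbcccca')
  25 → (5, 'cbaabcbaccaacacabcabbbcccca')
  26 → (10, 'cbaccaacacabcabbbcccca')
  27 → (29, 'cca')
  28 → (13, 'ccaacacabcabbbcccca')
  29 → (4, 'ccbaabcbaccaacacabcabbbcccca')
  30 → (28, 'ccca')
  31 → (27, 'cccca')

[31, 7, 15, 0, 23, 20, 8, 18, 16, 1, 12, 3, 6, 11, 24, 25, 21, 9, 26, 30, 14, 22, 19, 17, 2, 5, 10, 29, 13, 4, 28, 27]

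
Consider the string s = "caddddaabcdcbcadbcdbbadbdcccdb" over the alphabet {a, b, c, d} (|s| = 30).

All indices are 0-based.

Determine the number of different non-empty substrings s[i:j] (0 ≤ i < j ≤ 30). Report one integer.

rank→(start, suffix):
  0 → (6, 'aabcdcbcadbcdbbadbdcccdb')
  1 → (7, 'abcdcbcadbcdbbadbdcccdb')
  2 → (14, 'adbcdbbadbdcccdb')
  3 → (21, 'adbdcccdb')
  4 → (1, 'addddaabcdcbcadbcdbbadbdcccdb')
  5 → (29, 'b')
  6 → (20, 'badbdcccdb')
  7 → (19, 'bbadbdcccdb')
  8 → (12, 'bcadbcdbbadbdcccdb')
  9 → (16, 'bcdbbadbdcccdb')
  10 → (8, 'bcdcbcadbcdbbadbdcccdb')
  11 → (23, 'bdcccdb')
  12 → (13, 'cadbcdbbadbdcccdb')
  13 → (0, 'caddddaabcdcbcadbcdbbadbdcccdb')
  14 → (11, 'cbcadbcdbbadbdcccdb')
  15 → (25, 'cccdb')
  16 → (26, 'ccdb')
  17 → (27, 'cdb')
  18 → (17, 'cdbbadbdcccdb')
  19 → (9, 'cdcbcadbcdbbadbdcccdb')
  20 → (5, 'daabcdcbcadbcdbbadbdcccdb')
  21 → (28, 'db')
  22 → (18, 'dbbadbdcccdb')
  23 → (15, 'dbcdbbadbdcccdb')
  24 → (22, 'dbdcccdb')
  25 → (10, 'dcbcadbcdbbadbdcccdb')
  26 → (24, 'dcccdb')
  27 → (4, 'ddaabcdcbcadbcdbbadbdcccdb')
  28 → (3, 'dddaabcdcbcadbcdbbadbdcccdb')
  29 → (2, 'ddddaabcdcbcadbcdbbadbdcccdb')

SA = [6, 7, 14, 21, 1, 29, 20, 19, 12, 16, 8, 23, 13, 0, 11, 25, 26, 27, 17, 9, 5, 28, 18, 15, 22, 10, 24, 4, 3, 2]
rank  pair      lcp
   1  s[6:],s[7:]  1  'a'
   2  s[7:],s[14:]  1  'a'
   3  s[14:],s[21:]  3  'adb'
   4  s[21:],s[1:]  2  'ad'
   5  s[1:],s[29:]  0  ''
   6  s[29:],s[20:]  1  'b'
   7  s[20:],s[19:]  1  'b'
   8  s[19:],s[12:]  1  'b'
   9  s[12:],s[16:]  2  'bc'
  10  s[16:],s[8:]  3  'bcd'
  11  s[8:],s[23:]  1  'b'
  12  s[23:],s[13:]  0  ''
  13  s[13:],s[0:]  3  'cad'
  14  s[0:],s[11:]  1  'c'
  15  s[11:],s[25:]  1  'c'
  16  s[25:],s[26:]  2  'cc'
  17  s[26:],s[27:]  1  'c'
  18  s[27:],s[17:]  3  'cdb'
  19  s[17:],s[9:]  2  'cd'
  20  s[9:],s[5:]  0  ''
  21  s[5:],s[28:]  1  'd'
  22  s[28:],s[18:]  2  'db'
  23  s[18:],s[15:]  2  'db'
  24  s[15:],s[22:]  2  'db'
  25  s[22:],s[10:]  1  'd'
  26  s[10:],s[24:]  2  'dc'
  27  s[24:],s[4:]  1  'd'
  28  s[4:],s[3:]  2  'dd'
  29  s[3:],s[2:]  3  'ddd'

n(n+1)/2 = 30·31/2 = 465
Σ LCP = 0 + 1 + 1 + 3 + 2 + 0 + 1 + 1 + 1 + 2 + 3 + 1 + 0 + 3 + 1 + 1 + 2 + 1 + 3 + 2 + 0 + 1 + 2 + 2 + 2 + 1 + 2 + 1 + 2 + 3 = 45
distinct = 465 − 45 = 420

420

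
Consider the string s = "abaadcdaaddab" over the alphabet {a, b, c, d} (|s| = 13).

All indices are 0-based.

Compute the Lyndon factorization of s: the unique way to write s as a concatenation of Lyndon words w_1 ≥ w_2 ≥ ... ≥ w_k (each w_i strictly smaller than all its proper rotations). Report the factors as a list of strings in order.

["ab", "aadcdaaddab"]

emit factor 1: 'ab' (i=0, period=2)
emit factor 2: 'aadcdaaddab' (i=2, period=11)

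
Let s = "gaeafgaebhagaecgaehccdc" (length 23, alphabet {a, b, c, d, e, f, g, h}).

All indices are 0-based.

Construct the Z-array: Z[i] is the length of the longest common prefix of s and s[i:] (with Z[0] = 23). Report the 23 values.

[23, 0, 0, 0, 0, 3, 0, 0, 0, 0, 0, 3, 0, 0, 0, 3, 0, 0, 0, 0, 0, 0, 0]

Z[0]=23
i=1: i≥r, start 0; Z[1]=0
i=2: i≥r, start 0; Z[2]=0
i=3: i≥r, start 0; Z[3]=0
i=4: i≥r, start 0; Z[4]=0
i=5: i≥r, start 0; Z[5]=3 scan→box=[5,8)
i=6: min(r-i=2, Z[1]=0)=0; Z[6]=0
i=7: min(r-i=1, Z[2]=0)=0; Z[7]=0
i=8: i≥r, start 0; Z[8]=0
i=9: i≥r, start 0; Z[9]=0
i=10: i≥r, start 0; Z[10]=0
i=11: i≥r, start 0; Z[11]=3 scan→box=[11,14)
i=12: min(r-i=2, Z[1]=0)=0; Z[12]=0
i=13: min(r-i=1, Z[2]=0)=0; Z[13]=0
i=14: i≥r, start 0; Z[14]=0
i=15: i≥r, start 0; Z[15]=3 scan→box=[15,18)
i=16: min(r-i=2, Z[1]=0)=0; Z[16]=0
i=17: min(r-i=1, Z[2]=0)=0; Z[17]=0
i=18: i≥r, start 0; Z[18]=0
i=19: i≥r, start 0; Z[19]=0
i=20: i≥r, start 0; Z[20]=0
i=21: i≥r, start 0; Z[21]=0
i=22: i≥r, start 0; Z[22]=0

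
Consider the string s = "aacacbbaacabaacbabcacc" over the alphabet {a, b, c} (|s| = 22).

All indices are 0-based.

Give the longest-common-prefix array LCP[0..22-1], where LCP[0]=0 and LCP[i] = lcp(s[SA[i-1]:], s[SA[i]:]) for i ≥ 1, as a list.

[0, 4, 3, 1, 2, 1, 3, 2, 3, 2, 0, 4, 2, 1, 1, 0, 1, 2, 3, 1, 2, 1]

sorted suffixes:
  #0 SA[0]=7  'aacabaacbabcacc'
  #1 SA[1]=0  'aacacbbaacabaacbabcacc'
  #2 SA[2]=12  'aacbabcacc'
  #3 SA[3]=10  'abaacbabcacc'
  #4 SA[4]=16  'abcacc'
  #5 SA[5]=8  'acabaacbabcacc'
  #6 SA[6]=1  'acacbbaacabaacbabcacc'
  #7 SA[7]=13  'acbabcacc'
  #8 SA[8]=3  'acbbaacabaacbabcacc'
  #9 SA[9]=19  'acc'
  #10 SA[10]=6  'baacabaacbabcacc'
  #11 SA[11]=11  'baacbabcacc'
  #12 SA[12]=15  'babcacc'
  #13 SA[13]=5  'bbaacabaacbabcacc'
  #14 SA[14]=17  'bcacc'
  #15 SA[15]=21  'c'
  #16 SA[16]=9  'cabaacbabcacc'
  #17 SA[17]=2  'cacbbaacabaacbabcacc'
  #18 SA[18]=18  'cacc'
  #19 SA[19]=14  'cbabcacc'
  #20 SA[20]=4  'cbbaacabaacbabcacc'
  #21 SA[21]=20  'cc'

SA = [7, 0, 12, 10, 16, 8, 1, 13, 3, 19, 6, 11, 15, 5, 17, 21, 9, 2, 18, 14, 4, 20]
rank  pair      lcp
   1  s[7:],s[0:]  4  'aaca'
   2  s[0:],s[12:]  3  'aac'
   3  s[12:],s[10:]  1  'a'
   4  s[10:],s[16:]  2  'ab'
   5  s[16:],s[8:]  1  'a'
   6  s[8:],s[1:]  3  'aca'
   7  s[1:],s[13:]  2  'ac'
   8  s[13:],s[3:]  3  'acb'
   9  s[3:],s[19:]  2  'ac'
  10  s[19:],s[6:]  0  ''
  11  s[6:],s[11:]  4  'baac'
  12  s[11:],s[15:]  2  'ba'
  13  s[15:],s[5:]  1  'b'
  14  s[5:],s[17:]  1  'b'
  15  s[17:],s[21:]  0  ''
  16  s[21:],s[9:]  1  'c'
  17  s[9:],s[2:]  2  'ca'
  18  s[2:],s[18:]  3  'cac'
  19  s[18:],s[14:]  1  'c'
  20  s[14:],s[4:]  2  'cb'
  21  s[4:],s[20:]  1  'c'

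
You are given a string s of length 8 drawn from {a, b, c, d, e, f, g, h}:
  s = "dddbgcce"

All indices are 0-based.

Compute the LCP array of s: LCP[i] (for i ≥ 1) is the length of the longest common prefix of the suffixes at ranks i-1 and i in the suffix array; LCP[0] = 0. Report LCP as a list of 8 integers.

sorted suffixes:
  #0 SA[0]=3  'bgcce'
  #1 SA[1]=5  'cce'
  #2 SA[2]=6  'ce'
  #3 SA[3]=2  'dbgcce'
  #4 SA[4]=1  'ddbgcce'
  #5 SA[5]=0  'dddbgcce'
  #6 SA[6]=7  'e'
  #7 SA[7]=4  'gcce'

SA = [3, 5, 6, 2, 1, 0, 7, 4]
i: (SA[i-1],SA[i]) lcp shared
  1: (3,5) 0 ''
  2: (5,6) 1 'c'
  3: (6,2) 0 ''
  4: (2,1) 1 'd'
  5: (1,0) 2 'dd'
  6: (0,7) 0 ''
  7: (7,4) 0 ''

[0, 0, 1, 0, 1, 2, 0, 0]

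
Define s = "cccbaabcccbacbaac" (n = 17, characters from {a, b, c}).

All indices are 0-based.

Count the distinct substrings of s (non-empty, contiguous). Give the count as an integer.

121

rank→(start, suffix):
  0 → (4, 'aabcccbacbaac')
  1 → (14, 'aac')
  2 → (5, 'abcccbacbaac')
  3 → (15, 'ac')
  4 → (11, 'acbaac')
  5 → (3, 'baabcccbacbaac')
  6 → (13, 'baac')
  7 → (10, 'bacbaac')
  8 → (6, 'bcccbacbaac')
  9 → (16, 'c')
  10 → (2, 'cbaabcccbacbaac')
  11 → (12, 'cbaac')
  12 → (9, 'cbacbaac')
  13 → (1, 'ccbaabcccbacbaac')
  14 → (8, 'ccbacbaac')
  15 → (0, 'cccbaabcccbacbaac')
  16 → (7, 'cccbacbaac')

SA = [4, 14, 5, 15, 11, 3, 13, 10, 6, 16, 2, 12, 9, 1, 8, 0, 7]
i: (SA[i-1],SA[i]) lcp shared
  1: (4,14) 2 'aa'
  2: (14,5) 1 'a'
  3: (5,15) 1 'a'
  4: (15,11) 2 'ac'
  5: (11,3) 0 ''
  6: (3,13) 3 'baa'
  7: (13,10) 2 'ba'
  8: (10,6) 1 'b'
  9: (6,16) 0 ''
  10: (16,2) 1 'c'
  11: (2,12) 4 'cbaa'
  12: (12,9) 3 'cba'
  13: (9,1) 1 'c'
  14: (1,8) 4 'ccba'
  15: (8,0) 2 'cc'
  16: (0,7) 5 'cccba'

n(n+1)/2 = 17·18/2 = 153
Σ LCP = 0 + 2 + 1 + 1 + 2 + 0 + 3 + 2 + 1 + 0 + 1 + 4 + 3 + 1 + 4 + 2 + 5 = 32
distinct = 153 − 32 = 121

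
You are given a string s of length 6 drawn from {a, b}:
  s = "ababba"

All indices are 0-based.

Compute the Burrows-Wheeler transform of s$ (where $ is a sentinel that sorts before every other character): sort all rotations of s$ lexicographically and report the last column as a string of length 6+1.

ab$bbaa

rank  rotation last
    0  $ababba  a
    1  a$ababb  b
    2  ababba$  $
    3  abba$ab  b
    4  ba$abab  b
    5  babba$a  a
    6  bba$aba  a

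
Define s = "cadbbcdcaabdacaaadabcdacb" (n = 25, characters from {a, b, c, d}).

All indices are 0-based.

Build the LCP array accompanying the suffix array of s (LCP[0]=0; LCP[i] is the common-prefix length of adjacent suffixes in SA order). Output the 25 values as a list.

[0, 2, 2, 1, 2, 1, 2, 1, 2, 0, 1, 1, 3, 1, 0, 3, 2, 1, 1, 2, 0, 2, 3, 1, 1]

sorted suffixes:
  #0 SA[0]=14  'aaadabcdacb'
  #1 SA[1]=8  'aabdacaaadabcdacb'
  #2 SA[2]=15  'aadabcdacb'
  #3 SA[3]=18  'abcdacb'
  #4 SA[4]=9  'abdacaaadabcdacb'
  #5 SA[5]=12  'acaaadabcdacb'
  #6 SA[6]=22  'acb'
  #7 SA[7]=16  'adabcdacb'
  #8 SA[8]=1  'adbbcdcaabdacaaadabcdacb'
  #9 SA[9]=24  'b'
  #10 SA[10]=3  'bbcdcaabdacaaadabcdacb'
  #11 SA[11]=19  'bcdacb'
  #12 SA[12]=4  'bcdcaabdacaaadabcdacb'
  #13 SA[13]=10  'bdacaaadabcdacb'
  #14 SA[14]=13  'caaadabcdacb'
  #15 SA[15]=7  'caabdacaaadabcdacb'
  #16 SA[16]=0  'cadbbcdcaabdacaaadabcdacb'
  #17 SA[17]=23  'cb'
  #18 SA[18]=20  'cdacb'
  #19 SA[19]=5  'cdcaabdacaaadabcdacb'
  #20 SA[20]=17  'dabcdacb'
  #21 SA[21]=11  'dacaaadabcdacb'
  #22 SA[22]=21  'dacb'
  #23 SA[23]=2  'dbbcdcaabdacaaadabcdacb'
  #24 SA[24]=6  'dcaabdacaaadabcdacb'

SA = [14, 8, 15, 18, 9, 12, 22, 16, 1, 24, 3, 19, 4, 10, 13, 7, 0, 23, 20, 5, 17, 11, 21, 2, 6]
i: (SA[i-1],SA[i]) lcp shared
  1: (14,8) 2 'aa'
  2: (8,15) 2 'aa'
  3: (15,18) 1 'a'
  4: (18,9) 2 'ab'
  5: (9,12) 1 'a'
  6: (12,22) 2 'ac'
  7: (22,16) 1 'a'
  8: (16,1) 2 'ad'
  9: (1,24) 0 ''
  10: (24,3) 1 'b'
  11: (3,19) 1 'b'
  12: (19,4) 3 'bcd'
  13: (4,10) 1 'b'
  14: (10,13) 0 ''
  15: (13,7) 3 'caa'
  16: (7,0) 2 'ca'
  17: (0,23) 1 'c'
  18: (23,20) 1 'c'
  19: (20,5) 2 'cd'
  20: (5,17) 0 ''
  21: (17,11) 2 'da'
  22: (11,21) 3 'dac'
  23: (21,2) 1 'd'
  24: (2,6) 1 'd'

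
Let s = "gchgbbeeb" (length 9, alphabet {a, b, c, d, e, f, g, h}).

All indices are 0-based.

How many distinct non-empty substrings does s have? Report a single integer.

rank→(start, suffix):
  0 → (8, 'b')
  1 → (4, 'bbeeb')
  2 → (5, 'beeb')
  3 → (1, 'chgbbeeb')
  4 → (7, 'eb')
  5 → (6, 'eeb')
  6 → (3, 'gbbeeb')
  7 → (0, 'gchgbbeeb')
  8 → (2, 'hgbbeeb')

SA = [8, 4, 5, 1, 7, 6, 3, 0, 2]
rank  pair      lcp
   1  s[8:],s[4:]  1  'b'
   2  s[4:],s[5:]  1  'b'
   3  s[5:],s[1:]  0  ''
   4  s[1:],s[7:]  0  ''
   5  s[7:],s[6:]  1  'e'
   6  s[6:],s[3:]  0  ''
   7  s[3:],s[0:]  1  'g'
   8  s[0:],s[2:]  0  ''

n(n+1)/2 = 9·10/2 = 45
Σ LCP = 0 + 1 + 1 + 0 + 0 + 1 + 0 + 1 + 0 = 4
distinct = 45 − 4 = 41

41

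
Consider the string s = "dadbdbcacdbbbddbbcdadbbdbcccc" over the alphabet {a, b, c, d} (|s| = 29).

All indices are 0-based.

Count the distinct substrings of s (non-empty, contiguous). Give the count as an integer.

sorted suffixes:
  #0 SA[0]=7  'acdbbbddbbcdadbbdbcccc'
  #1 SA[1]=19  'adbbdbcccc'
  #2 SA[2]=1  'adbdbcacdbbbddbbcdadbbdbcccc'
  #3 SA[3]=10  'bbbddbbcdadbbdbcccc'
  #4 SA[4]=15  'bbcdadbbdbcccc'
  #5 SA[5]=21  'bbdbcccc'
  #6 SA[6]=11  'bbddbbcdadbbdbcccc'
  #7 SA[7]=5  'bcacdbbbddbbcdadbbdbcccc'
  #8 SA[8]=24  'bcccc'
  #9 SA[9]=16  'bcdadbbdbcccc'
  #10 SA[10]=3  'bdbcacdbbbddbbcdadbbdbcccc'
  #11 SA[11]=22  'bdbcccc'
  #12 SA[12]=12  'bddbbcdadbbdbcccc'
  #13 SA[13]=28  'c'
  #14 SA[14]=6  'cacdbbbddbbcdadbbdbcccc'
  #15 SA[15]=27  'cc'
  #16 SA[16]=26  'ccc'
  #17 SA[17]=25  'cccc'
  #18 SA[18]=17  'cdadbbdbcccc'
  #19 SA[19]=8  'cdbbbddbbcdadbbdbcccc'
  #20 SA[20]=18  'dadbbdbcccc'
  #21 SA[21]=0  'dadbdbcacdbbbddbbcdadbbdbcccc'
  #22 SA[22]=9  'dbbbddbbcdadbbdbcccc'
  #23 SA[23]=14  'dbbcdadbbdbcccc'
  #24 SA[24]=20  'dbbdbcccc'
  #25 SA[25]=4  'dbcacdbbbddbbcdadbbdbcccc'
  #26 SA[26]=23  'dbcccc'
  #27 SA[27]=2  'dbdbcacdbbbddbbcdadbbdbcccc'
  #28 SA[28]=13  'ddbbcdadbbdbcccc'

SA = [7, 19, 1, 10, 15, 21, 11, 5, 24, 16, 3, 22, 12, 28, 6, 27, 26, 25, 17, 8, 18, 0, 9, 14, 20, 4, 23, 2, 13]
i: (SA[i-1],SA[i]) lcp shared
  1: (7,19) 1 'a'
  2: (19,1) 3 'adb'
  3: (1,10) 0 ''
  4: (10,15) 2 'bb'
  5: (15,21) 2 'bb'
  6: (21,11) 3 'bbd'
  7: (11,5) 1 'b'
  8: (5,24) 2 'bc'
  9: (24,16) 2 'bc'
  10: (16,3) 1 'b'
  11: (3,22) 4 'bdbc'
  12: (22,12) 2 'bd'
  13: (12,28) 0 ''
  14: (28,6) 1 'c'
  15: (6,27) 1 'c'
  16: (27,26) 2 'cc'
  17: (26,25) 3 'ccc'
  18: (25,17) 1 'c'
  19: (17,8) 2 'cd'
  20: (8,18) 0 ''
  21: (18,0) 4 'dadb'
  22: (0,9) 1 'd'
  23: (9,14) 3 'dbb'
  24: (14,20) 3 'dbb'
  25: (20,4) 2 'db'
  26: (4,23) 3 'dbc'
  27: (23,2) 2 'db'
  28: (2,13) 1 'd'

n(n+1)/2 = 29·30/2 = 435
Σ LCP = 0 + 1 + 3 + 0 + 2 + 2 + 3 + 1 + 2 + 2 + 1 + 4 + 2 + 0 + 1 + 1 + 2 + 3 + 1 + 2 + 0 + 4 + 1 + 3 + 3 + 2 + 3 + 2 + 1 = 52
distinct = 435 − 52 = 383

383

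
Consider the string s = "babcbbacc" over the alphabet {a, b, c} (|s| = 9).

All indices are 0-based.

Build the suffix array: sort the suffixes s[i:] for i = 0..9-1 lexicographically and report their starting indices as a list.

sorted suffixes:
  #0 SA[0]=1  'abcbbacc'
  #1 SA[1]=6  'acc'
  #2 SA[2]=0  'babcbbacc'
  #3 SA[3]=5  'bacc'
  #4 SA[4]=4  'bbacc'
  #5 SA[5]=2  'bcbbacc'
  #6 SA[6]=8  'c'
  #7 SA[7]=3  'cbbacc'
  #8 SA[8]=7  'cc'

[1, 6, 0, 5, 4, 2, 8, 3, 7]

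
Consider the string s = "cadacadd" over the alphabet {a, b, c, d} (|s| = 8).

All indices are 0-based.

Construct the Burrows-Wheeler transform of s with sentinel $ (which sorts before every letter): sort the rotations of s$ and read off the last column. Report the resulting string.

rank  rotation   last
    0  $cadacadd  d
    1  acadd$cad  d
    2  adacadd$c  c
    3  add$cadac  c
    4  cadacadd$  $
    5  cadd$cada  a
    6  d$cadacad  d
    7  dacadd$ca  a
    8  dd$cadaca  a

ddcc$adaa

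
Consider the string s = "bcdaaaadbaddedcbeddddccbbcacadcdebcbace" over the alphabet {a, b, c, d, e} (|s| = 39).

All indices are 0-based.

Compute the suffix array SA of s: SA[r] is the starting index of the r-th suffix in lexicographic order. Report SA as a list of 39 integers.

[3, 4, 5, 26, 36, 6, 28, 9, 35, 8, 23, 24, 33, 0, 15, 25, 27, 34, 22, 14, 21, 1, 30, 37, 2, 7, 13, 20, 29, 19, 18, 17, 10, 31, 11, 38, 32, 12, 16]

rank | idx | suffix
   0 |   3 | aaaadbaddedcbeddddccbbcacadcdebcbace
   1 |   4 | aaadbaddedcbeddddccbbcacadcdebcbace
   2 |   5 | aadbaddedcbeddddccbbcacadcdebcbace
   3 |  26 | acadcdebcbace
   4 |  36 | ace
   5 |   6 | adbaddedcbeddddccbbcacadcdebcbace
   6 |  28 | adcdebcbace
   7 |   9 | addedcbeddddccbbcacadcdebcbace
   8 |  35 | bace
   9 |   8 | baddedcbeddddccbbcacadcdebcbace
  10 |  23 | bbcacadcdebcbace
  11 |  24 | bcacadcdebcbace
  12 |  33 | bcbace
  13 |   0 | bcdaaaadbaddedcbeddddccbbcacadcdebcbace
  14 |  15 | beddddccbbcacadcdebcbace
  15 |  25 | cacadcdebcbace
  16 |  27 | cadcdebcbace
  17 |  34 | cbace
  18 |  22 | cbbcacadcdebcbace
  19 |  14 | cbeddddccbbcacadcdebcbace
  20 |  21 | ccbbcacadcdebcbace
  21 |   1 | cdaaaadbaddedcbeddddccbbcacadcdebcbace
  22 |  30 | cdebcbace
  23 |  37 | ce
  24 |   2 | daaaadbaddedcbeddddccbbcacadcdebcbace
  25 |   7 | dbaddedcbeddddccbbcacadcdebcbace
  26 |  13 | dcbeddddccbbcacadcdebcbace
  27 |  20 | dccbbcacadcdebcbace
  28 |  29 | dcdebcbace
  29 |  19 | ddccbbcacadcdebcbace
  30 |  18 | dddccbbcacadcdebcbace
  31 |  17 | ddddccbbcacadcdebcbace
  32 |  10 | ddedcbeddddccbbcacadcdebcbace
  33 |  31 | debcbace
  34 |  11 | dedcbeddddccbbcacadcdebcbace
  35 |  38 | e
  36 |  32 | ebcbace
  37 |  12 | edcbeddddccbbcacadcdebcbace
  38 |  16 | eddddccbbcacadcdebcbace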